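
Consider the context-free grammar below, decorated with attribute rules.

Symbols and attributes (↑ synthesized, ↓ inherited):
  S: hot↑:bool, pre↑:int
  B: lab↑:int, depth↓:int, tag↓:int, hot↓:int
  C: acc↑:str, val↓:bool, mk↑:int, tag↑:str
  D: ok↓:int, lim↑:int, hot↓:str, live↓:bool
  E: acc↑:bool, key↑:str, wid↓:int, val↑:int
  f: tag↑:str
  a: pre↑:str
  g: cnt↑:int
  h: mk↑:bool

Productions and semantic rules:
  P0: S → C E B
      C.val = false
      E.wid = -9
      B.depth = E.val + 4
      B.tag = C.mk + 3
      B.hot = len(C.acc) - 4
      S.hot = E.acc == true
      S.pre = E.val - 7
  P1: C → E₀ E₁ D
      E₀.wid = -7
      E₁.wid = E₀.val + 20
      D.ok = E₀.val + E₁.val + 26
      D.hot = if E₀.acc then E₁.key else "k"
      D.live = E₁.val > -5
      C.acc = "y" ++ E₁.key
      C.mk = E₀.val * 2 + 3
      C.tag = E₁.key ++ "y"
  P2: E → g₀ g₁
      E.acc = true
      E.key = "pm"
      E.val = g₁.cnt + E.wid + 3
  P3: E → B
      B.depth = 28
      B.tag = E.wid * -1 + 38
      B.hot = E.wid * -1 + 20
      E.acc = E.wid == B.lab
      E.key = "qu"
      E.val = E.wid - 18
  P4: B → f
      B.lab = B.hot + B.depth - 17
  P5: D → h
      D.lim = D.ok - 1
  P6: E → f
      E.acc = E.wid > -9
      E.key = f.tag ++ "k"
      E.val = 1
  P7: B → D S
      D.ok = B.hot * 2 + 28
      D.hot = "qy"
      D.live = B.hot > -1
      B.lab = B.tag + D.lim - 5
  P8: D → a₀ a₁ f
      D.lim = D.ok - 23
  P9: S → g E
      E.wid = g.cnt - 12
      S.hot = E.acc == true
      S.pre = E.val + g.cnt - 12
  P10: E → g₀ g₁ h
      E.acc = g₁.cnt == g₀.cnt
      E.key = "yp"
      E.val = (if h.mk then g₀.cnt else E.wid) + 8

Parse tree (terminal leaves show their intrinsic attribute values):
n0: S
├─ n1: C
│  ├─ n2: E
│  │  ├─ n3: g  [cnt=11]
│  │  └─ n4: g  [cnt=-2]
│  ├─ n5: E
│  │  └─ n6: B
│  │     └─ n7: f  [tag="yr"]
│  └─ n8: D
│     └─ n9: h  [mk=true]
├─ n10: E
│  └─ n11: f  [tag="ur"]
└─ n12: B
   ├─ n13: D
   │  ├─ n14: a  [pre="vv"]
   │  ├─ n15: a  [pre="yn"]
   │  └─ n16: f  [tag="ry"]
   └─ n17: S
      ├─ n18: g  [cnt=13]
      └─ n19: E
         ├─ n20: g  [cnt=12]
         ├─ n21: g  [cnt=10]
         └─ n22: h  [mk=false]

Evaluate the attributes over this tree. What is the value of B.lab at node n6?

17

1. n1.val = false  [false]
2. n2.wid = -7  [-7]
3. n3.cnt = 11  [terminal]
4. n4.cnt = -2  [terminal]
5. n2.acc = true  [true]
6. n2.key = "pm"  ["pm"]
7. n2.val = -6  [g₁.cnt + E.wid + 3]
8. n5.wid = 14  [E₀.val + 20]
9. n6.depth = 28  [28]
10. n6.tag = 24  [E.wid * -1 + 38]
11. n6.hot = 6  [E.wid * -1 + 20]
12. n7.tag = "yr"  [terminal]
13. n6.lab = 17  [B.hot + B.depth - 17]
14. n5.acc = false  [E.wid == B.lab]
15. n5.key = "qu"  ["qu"]
16. n5.val = -4  [E.wid - 18]
17. n8.ok = 16  [E₀.val + E₁.val + 26]
18. n8.hot = "qu"  [if E₀.acc then E₁.key else "k"]
19. n8.live = true  [E₁.val > -5]
20. n9.mk = true  [terminal]
21. n8.lim = 15  [D.ok - 1]
22. n1.acc = "yqu"  ["y" ++ E₁.key]
23. n1.mk = -9  [E₀.val * 2 + 3]
24. n1.tag = "quy"  [E₁.key ++ "y"]
25. n10.wid = -9  [-9]
26. n11.tag = "ur"  [terminal]
27. n10.acc = false  [E.wid > -9]
28. n10.key = "urk"  [f.tag ++ "k"]
29. n10.val = 1  [1]
30. n12.depth = 5  [E.val + 4]
31. n12.tag = -6  [C.mk + 3]
32. n12.hot = -1  [len(C.acc) - 4]
33. n13.ok = 26  [B.hot * 2 + 28]
34. n13.hot = "qy"  ["qy"]
35. n13.live = false  [B.hot > -1]
36. n14.pre = "vv"  [terminal]
37. n15.pre = "yn"  [terminal]
38. n16.tag = "ry"  [terminal]
39. n13.lim = 3  [D.ok - 23]
40. n18.cnt = 13  [terminal]
41. n19.wid = 1  [g.cnt - 12]
42. n20.cnt = 12  [terminal]
43. n21.cnt = 10  [terminal]
44. n22.mk = false  [terminal]
45. n19.acc = false  [g₁.cnt == g₀.cnt]
46. n19.key = "yp"  ["yp"]
47. n19.val = 9  [(if h.mk then g₀.cnt else E.wid) + 8]
48. n17.hot = false  [E.acc == true]
49. n17.pre = 10  [E.val + g.cnt - 12]
50. n12.lab = -8  [B.tag + D.lim - 5]
51. n0.hot = false  [E.acc == true]
52. n0.pre = -6  [E.val - 7]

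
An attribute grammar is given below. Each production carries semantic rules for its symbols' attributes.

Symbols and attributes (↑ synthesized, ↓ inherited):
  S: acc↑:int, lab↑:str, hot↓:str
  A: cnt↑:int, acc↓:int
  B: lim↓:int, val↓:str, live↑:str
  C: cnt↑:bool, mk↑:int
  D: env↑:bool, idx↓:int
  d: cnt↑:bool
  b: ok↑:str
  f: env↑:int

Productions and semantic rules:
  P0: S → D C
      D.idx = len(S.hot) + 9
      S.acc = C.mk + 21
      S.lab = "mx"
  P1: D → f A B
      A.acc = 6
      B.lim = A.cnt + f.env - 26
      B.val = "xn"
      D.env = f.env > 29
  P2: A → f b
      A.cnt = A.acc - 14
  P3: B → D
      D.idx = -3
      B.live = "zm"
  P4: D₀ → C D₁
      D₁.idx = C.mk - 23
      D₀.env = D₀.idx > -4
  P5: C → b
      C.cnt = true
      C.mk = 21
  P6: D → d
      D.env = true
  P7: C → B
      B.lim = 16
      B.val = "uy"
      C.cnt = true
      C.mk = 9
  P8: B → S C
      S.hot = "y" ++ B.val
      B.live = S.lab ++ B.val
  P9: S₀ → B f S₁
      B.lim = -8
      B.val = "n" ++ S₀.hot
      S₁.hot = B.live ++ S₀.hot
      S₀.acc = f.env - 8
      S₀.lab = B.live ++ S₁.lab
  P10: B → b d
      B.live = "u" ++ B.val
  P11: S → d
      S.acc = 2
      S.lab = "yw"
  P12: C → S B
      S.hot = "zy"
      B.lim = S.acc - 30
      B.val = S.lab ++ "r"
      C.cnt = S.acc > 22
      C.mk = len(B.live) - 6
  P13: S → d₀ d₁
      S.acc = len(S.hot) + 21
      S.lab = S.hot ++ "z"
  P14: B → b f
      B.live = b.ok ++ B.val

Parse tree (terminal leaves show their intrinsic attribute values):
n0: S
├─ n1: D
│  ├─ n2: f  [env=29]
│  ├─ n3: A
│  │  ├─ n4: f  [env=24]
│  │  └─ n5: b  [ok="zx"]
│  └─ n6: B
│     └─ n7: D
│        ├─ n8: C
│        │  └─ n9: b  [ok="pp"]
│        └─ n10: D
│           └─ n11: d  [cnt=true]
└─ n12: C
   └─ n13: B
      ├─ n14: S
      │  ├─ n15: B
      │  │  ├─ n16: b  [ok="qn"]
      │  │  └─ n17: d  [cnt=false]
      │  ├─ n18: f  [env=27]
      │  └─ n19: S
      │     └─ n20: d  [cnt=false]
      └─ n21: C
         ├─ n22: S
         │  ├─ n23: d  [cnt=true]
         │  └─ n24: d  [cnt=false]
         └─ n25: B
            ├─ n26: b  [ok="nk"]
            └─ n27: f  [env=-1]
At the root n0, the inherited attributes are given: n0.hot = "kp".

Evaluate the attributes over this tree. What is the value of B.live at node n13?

"unyuyywuy"

1. n0.hot = "kp"  [given at root]
2. n1.idx = 11  [len(S.hot) + 9]
3. n2.env = 29  [terminal]
4. n3.acc = 6  [6]
5. n4.env = 24  [terminal]
6. n5.ok = "zx"  [terminal]
7. n3.cnt = -8  [A.acc - 14]
8. n6.lim = -5  [A.cnt + f.env - 26]
9. n6.val = "xn"  ["xn"]
10. n7.idx = -3  [-3]
11. n9.ok = "pp"  [terminal]
12. n8.cnt = true  [true]
13. n8.mk = 21  [21]
14. n10.idx = -2  [C.mk - 23]
15. n11.cnt = true  [terminal]
16. n10.env = true  [true]
17. n7.env = true  [D₀.idx > -4]
18. n6.live = "zm"  ["zm"]
19. n1.env = false  [f.env > 29]
20. n13.lim = 16  [16]
21. n13.val = "uy"  ["uy"]
22. n14.hot = "yuy"  ["y" ++ B.val]
23. n15.lim = -8  [-8]
24. n15.val = "nyuy"  ["n" ++ S₀.hot]
25. n16.ok = "qn"  [terminal]
26. n17.cnt = false  [terminal]
27. n15.live = "unyuy"  ["u" ++ B.val]
28. n18.env = 27  [terminal]
29. n19.hot = "unyuyyuy"  [B.live ++ S₀.hot]
30. n20.cnt = false  [terminal]
31. n19.acc = 2  [2]
32. n19.lab = "yw"  ["yw"]
33. n14.acc = 19  [f.env - 8]
34. n14.lab = "unyuyyw"  [B.live ++ S₁.lab]
35. n22.hot = "zy"  ["zy"]
36. n23.cnt = true  [terminal]
37. n24.cnt = false  [terminal]
38. n22.acc = 23  [len(S.hot) + 21]
39. n22.lab = "zyz"  [S.hot ++ "z"]
40. n25.lim = -7  [S.acc - 30]
41. n25.val = "zyzr"  [S.lab ++ "r"]
42. n26.ok = "nk"  [terminal]
43. n27.env = -1  [terminal]
44. n25.live = "nkzyzr"  [b.ok ++ B.val]
45. n21.cnt = true  [S.acc > 22]
46. n21.mk = 0  [len(B.live) - 6]
47. n13.live = "unyuyywuy"  [S.lab ++ B.val]
48. n12.cnt = true  [true]
49. n12.mk = 9  [9]
50. n0.acc = 30  [C.mk + 21]
51. n0.lab = "mx"  ["mx"]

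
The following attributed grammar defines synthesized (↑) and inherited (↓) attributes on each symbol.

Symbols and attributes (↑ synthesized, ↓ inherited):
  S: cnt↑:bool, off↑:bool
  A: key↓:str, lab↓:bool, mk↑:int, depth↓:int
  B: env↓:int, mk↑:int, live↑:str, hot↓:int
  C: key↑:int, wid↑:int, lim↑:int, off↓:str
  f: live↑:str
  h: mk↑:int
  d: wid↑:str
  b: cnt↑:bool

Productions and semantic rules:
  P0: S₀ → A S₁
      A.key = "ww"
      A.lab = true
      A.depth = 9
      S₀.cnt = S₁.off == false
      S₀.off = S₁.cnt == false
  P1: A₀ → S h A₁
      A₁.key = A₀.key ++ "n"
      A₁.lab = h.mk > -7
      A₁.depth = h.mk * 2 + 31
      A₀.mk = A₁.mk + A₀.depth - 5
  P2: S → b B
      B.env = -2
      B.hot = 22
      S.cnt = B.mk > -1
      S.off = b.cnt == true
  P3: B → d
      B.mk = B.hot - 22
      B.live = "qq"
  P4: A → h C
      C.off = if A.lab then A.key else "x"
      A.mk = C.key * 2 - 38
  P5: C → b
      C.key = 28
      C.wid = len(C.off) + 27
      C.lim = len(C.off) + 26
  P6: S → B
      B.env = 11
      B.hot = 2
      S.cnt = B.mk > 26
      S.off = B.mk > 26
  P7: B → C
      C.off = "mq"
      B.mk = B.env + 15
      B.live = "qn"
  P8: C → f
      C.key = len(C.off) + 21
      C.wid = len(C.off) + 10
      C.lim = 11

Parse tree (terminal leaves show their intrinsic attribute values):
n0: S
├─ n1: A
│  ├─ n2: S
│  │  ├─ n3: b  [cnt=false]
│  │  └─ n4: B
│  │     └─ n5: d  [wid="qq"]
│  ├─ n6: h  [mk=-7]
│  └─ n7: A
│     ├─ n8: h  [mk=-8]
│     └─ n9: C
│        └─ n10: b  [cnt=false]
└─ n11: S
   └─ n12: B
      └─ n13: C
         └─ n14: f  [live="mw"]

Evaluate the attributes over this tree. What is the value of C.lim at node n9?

27

1. n1.key = "ww"  ["ww"]
2. n1.lab = true  [true]
3. n1.depth = 9  [9]
4. n3.cnt = false  [terminal]
5. n4.env = -2  [-2]
6. n4.hot = 22  [22]
7. n5.wid = "qq"  [terminal]
8. n4.mk = 0  [B.hot - 22]
9. n4.live = "qq"  ["qq"]
10. n2.cnt = true  [B.mk > -1]
11. n2.off = false  [b.cnt == true]
12. n6.mk = -7  [terminal]
13. n7.key = "wwn"  [A₀.key ++ "n"]
14. n7.lab = false  [h.mk > -7]
15. n7.depth = 17  [h.mk * 2 + 31]
16. n8.mk = -8  [terminal]
17. n9.off = "x"  [if A.lab then A.key else "x"]
18. n10.cnt = false  [terminal]
19. n9.key = 28  [28]
20. n9.wid = 28  [len(C.off) + 27]
21. n9.lim = 27  [len(C.off) + 26]
22. n7.mk = 18  [C.key * 2 - 38]
23. n1.mk = 22  [A₁.mk + A₀.depth - 5]
24. n12.env = 11  [11]
25. n12.hot = 2  [2]
26. n13.off = "mq"  ["mq"]
27. n14.live = "mw"  [terminal]
28. n13.key = 23  [len(C.off) + 21]
29. n13.wid = 12  [len(C.off) + 10]
30. n13.lim = 11  [11]
31. n12.mk = 26  [B.env + 15]
32. n12.live = "qn"  ["qn"]
33. n11.cnt = false  [B.mk > 26]
34. n11.off = false  [B.mk > 26]
35. n0.cnt = true  [S₁.off == false]
36. n0.off = true  [S₁.cnt == false]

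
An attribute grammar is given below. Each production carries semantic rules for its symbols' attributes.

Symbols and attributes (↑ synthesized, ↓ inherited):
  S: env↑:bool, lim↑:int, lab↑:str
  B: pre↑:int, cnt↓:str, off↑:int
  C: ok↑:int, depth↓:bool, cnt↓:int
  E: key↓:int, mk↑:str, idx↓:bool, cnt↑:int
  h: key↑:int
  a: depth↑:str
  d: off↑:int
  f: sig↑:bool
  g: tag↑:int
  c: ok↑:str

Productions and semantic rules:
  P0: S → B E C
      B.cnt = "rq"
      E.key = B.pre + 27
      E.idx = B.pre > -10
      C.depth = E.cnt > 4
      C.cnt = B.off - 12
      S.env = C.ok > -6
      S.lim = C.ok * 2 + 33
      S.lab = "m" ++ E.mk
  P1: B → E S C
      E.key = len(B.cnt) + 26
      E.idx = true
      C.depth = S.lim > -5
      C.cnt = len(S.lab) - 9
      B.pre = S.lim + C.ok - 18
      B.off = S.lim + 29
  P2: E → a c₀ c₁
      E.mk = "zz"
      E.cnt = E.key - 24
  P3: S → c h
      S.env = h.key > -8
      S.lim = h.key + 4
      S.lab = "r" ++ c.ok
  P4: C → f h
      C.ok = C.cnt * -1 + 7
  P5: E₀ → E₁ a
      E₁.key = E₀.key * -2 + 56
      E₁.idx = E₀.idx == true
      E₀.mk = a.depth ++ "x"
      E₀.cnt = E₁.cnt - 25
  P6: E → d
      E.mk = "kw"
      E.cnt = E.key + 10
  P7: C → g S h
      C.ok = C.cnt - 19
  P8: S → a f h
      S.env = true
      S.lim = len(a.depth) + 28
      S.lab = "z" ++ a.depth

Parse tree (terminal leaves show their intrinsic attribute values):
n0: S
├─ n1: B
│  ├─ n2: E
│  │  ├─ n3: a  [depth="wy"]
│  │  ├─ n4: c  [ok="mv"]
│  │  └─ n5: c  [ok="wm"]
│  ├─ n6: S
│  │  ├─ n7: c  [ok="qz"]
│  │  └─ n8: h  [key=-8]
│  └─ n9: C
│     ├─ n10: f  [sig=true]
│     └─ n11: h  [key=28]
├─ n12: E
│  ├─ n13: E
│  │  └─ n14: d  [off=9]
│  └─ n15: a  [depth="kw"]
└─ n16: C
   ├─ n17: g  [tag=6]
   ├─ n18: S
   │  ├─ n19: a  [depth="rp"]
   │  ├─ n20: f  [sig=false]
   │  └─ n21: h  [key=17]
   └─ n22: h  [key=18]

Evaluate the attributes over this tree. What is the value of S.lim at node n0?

1. n1.cnt = "rq"  ["rq"]
2. n2.key = 28  [len(B.cnt) + 26]
3. n2.idx = true  [true]
4. n3.depth = "wy"  [terminal]
5. n4.ok = "mv"  [terminal]
6. n5.ok = "wm"  [terminal]
7. n2.mk = "zz"  ["zz"]
8. n2.cnt = 4  [E.key - 24]
9. n7.ok = "qz"  [terminal]
10. n8.key = -8  [terminal]
11. n6.env = false  [h.key > -8]
12. n6.lim = -4  [h.key + 4]
13. n6.lab = "rqz"  ["r" ++ c.ok]
14. n9.depth = true  [S.lim > -5]
15. n9.cnt = -6  [len(S.lab) - 9]
16. n10.sig = true  [terminal]
17. n11.key = 28  [terminal]
18. n9.ok = 13  [C.cnt * -1 + 7]
19. n1.pre = -9  [S.lim + C.ok - 18]
20. n1.off = 25  [S.lim + 29]
21. n12.key = 18  [B.pre + 27]
22. n12.idx = true  [B.pre > -10]
23. n13.key = 20  [E₀.key * -2 + 56]
24. n13.idx = true  [E₀.idx == true]
25. n14.off = 9  [terminal]
26. n13.mk = "kw"  ["kw"]
27. n13.cnt = 30  [E.key + 10]
28. n15.depth = "kw"  [terminal]
29. n12.mk = "kwx"  [a.depth ++ "x"]
30. n12.cnt = 5  [E₁.cnt - 25]
31. n16.depth = true  [E.cnt > 4]
32. n16.cnt = 13  [B.off - 12]
33. n17.tag = 6  [terminal]
34. n19.depth = "rp"  [terminal]
35. n20.sig = false  [terminal]
36. n21.key = 17  [terminal]
37. n18.env = true  [true]
38. n18.lim = 30  [len(a.depth) + 28]
39. n18.lab = "zrp"  ["z" ++ a.depth]
40. n22.key = 18  [terminal]
41. n16.ok = -6  [C.cnt - 19]
42. n0.env = false  [C.ok > -6]
43. n0.lim = 21  [C.ok * 2 + 33]
44. n0.lab = "mkwx"  ["m" ++ E.mk]

21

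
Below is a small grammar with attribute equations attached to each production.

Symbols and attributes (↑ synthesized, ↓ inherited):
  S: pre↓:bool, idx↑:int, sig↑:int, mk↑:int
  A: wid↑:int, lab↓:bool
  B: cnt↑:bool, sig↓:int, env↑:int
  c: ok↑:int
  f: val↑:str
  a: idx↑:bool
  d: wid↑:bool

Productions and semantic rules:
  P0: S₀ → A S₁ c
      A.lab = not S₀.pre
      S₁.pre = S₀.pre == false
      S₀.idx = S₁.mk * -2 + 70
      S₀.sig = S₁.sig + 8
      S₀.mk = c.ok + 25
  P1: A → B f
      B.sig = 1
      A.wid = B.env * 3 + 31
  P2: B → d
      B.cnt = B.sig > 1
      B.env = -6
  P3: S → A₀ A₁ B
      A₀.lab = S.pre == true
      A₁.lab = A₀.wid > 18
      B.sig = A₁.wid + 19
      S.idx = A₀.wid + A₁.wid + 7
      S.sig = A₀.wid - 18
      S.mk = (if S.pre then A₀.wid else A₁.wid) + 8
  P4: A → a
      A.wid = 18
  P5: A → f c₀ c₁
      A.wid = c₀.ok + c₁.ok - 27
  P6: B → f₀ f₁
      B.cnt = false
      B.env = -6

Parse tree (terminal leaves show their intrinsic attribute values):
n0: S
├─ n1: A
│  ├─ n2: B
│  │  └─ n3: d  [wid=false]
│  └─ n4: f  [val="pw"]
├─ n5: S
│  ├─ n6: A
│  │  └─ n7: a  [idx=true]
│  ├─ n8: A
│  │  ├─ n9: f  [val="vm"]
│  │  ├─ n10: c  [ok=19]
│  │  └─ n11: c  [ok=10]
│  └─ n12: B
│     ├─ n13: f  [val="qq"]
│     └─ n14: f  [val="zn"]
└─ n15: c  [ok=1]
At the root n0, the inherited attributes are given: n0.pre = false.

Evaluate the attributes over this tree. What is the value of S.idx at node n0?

1. n0.pre = false  [given at root]
2. n1.lab = true  [not S₀.pre]
3. n2.sig = 1  [1]
4. n3.wid = false  [terminal]
5. n2.cnt = false  [B.sig > 1]
6. n2.env = -6  [-6]
7. n4.val = "pw"  [terminal]
8. n1.wid = 13  [B.env * 3 + 31]
9. n5.pre = true  [S₀.pre == false]
10. n6.lab = true  [S.pre == true]
11. n7.idx = true  [terminal]
12. n6.wid = 18  [18]
13. n8.lab = false  [A₀.wid > 18]
14. n9.val = "vm"  [terminal]
15. n10.ok = 19  [terminal]
16. n11.ok = 10  [terminal]
17. n8.wid = 2  [c₀.ok + c₁.ok - 27]
18. n12.sig = 21  [A₁.wid + 19]
19. n13.val = "qq"  [terminal]
20. n14.val = "zn"  [terminal]
21. n12.cnt = false  [false]
22. n12.env = -6  [-6]
23. n5.idx = 27  [A₀.wid + A₁.wid + 7]
24. n5.sig = 0  [A₀.wid - 18]
25. n5.mk = 26  [(if S.pre then A₀.wid else A₁.wid) + 8]
26. n15.ok = 1  [terminal]
27. n0.idx = 18  [S₁.mk * -2 + 70]
28. n0.sig = 8  [S₁.sig + 8]
29. n0.mk = 26  [c.ok + 25]

18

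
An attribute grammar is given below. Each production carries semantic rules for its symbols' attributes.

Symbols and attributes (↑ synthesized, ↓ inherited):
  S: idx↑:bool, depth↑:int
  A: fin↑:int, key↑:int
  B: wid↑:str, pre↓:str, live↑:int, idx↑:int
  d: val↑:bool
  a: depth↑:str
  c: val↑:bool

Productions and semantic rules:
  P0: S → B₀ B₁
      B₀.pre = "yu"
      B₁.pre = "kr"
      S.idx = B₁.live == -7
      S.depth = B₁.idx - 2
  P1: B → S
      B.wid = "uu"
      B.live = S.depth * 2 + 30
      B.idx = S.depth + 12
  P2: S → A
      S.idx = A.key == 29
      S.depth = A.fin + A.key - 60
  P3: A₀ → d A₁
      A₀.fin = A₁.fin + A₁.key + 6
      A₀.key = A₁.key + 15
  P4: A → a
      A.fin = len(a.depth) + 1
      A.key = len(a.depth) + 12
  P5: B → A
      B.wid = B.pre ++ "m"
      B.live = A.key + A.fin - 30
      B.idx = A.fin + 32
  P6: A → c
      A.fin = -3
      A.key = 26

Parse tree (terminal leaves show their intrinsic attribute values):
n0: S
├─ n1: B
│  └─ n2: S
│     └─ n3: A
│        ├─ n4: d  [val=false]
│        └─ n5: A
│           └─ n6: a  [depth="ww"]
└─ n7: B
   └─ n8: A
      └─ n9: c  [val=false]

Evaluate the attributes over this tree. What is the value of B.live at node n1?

14

1. n1.pre = "yu"  ["yu"]
2. n4.val = false  [terminal]
3. n6.depth = "ww"  [terminal]
4. n5.fin = 3  [len(a.depth) + 1]
5. n5.key = 14  [len(a.depth) + 12]
6. n3.fin = 23  [A₁.fin + A₁.key + 6]
7. n3.key = 29  [A₁.key + 15]
8. n2.idx = true  [A.key == 29]
9. n2.depth = -8  [A.fin + A.key - 60]
10. n1.wid = "uu"  ["uu"]
11. n1.live = 14  [S.depth * 2 + 30]
12. n1.idx = 4  [S.depth + 12]
13. n7.pre = "kr"  ["kr"]
14. n9.val = false  [terminal]
15. n8.fin = -3  [-3]
16. n8.key = 26  [26]
17. n7.wid = "krm"  [B.pre ++ "m"]
18. n7.live = -7  [A.key + A.fin - 30]
19. n7.idx = 29  [A.fin + 32]
20. n0.idx = true  [B₁.live == -7]
21. n0.depth = 27  [B₁.idx - 2]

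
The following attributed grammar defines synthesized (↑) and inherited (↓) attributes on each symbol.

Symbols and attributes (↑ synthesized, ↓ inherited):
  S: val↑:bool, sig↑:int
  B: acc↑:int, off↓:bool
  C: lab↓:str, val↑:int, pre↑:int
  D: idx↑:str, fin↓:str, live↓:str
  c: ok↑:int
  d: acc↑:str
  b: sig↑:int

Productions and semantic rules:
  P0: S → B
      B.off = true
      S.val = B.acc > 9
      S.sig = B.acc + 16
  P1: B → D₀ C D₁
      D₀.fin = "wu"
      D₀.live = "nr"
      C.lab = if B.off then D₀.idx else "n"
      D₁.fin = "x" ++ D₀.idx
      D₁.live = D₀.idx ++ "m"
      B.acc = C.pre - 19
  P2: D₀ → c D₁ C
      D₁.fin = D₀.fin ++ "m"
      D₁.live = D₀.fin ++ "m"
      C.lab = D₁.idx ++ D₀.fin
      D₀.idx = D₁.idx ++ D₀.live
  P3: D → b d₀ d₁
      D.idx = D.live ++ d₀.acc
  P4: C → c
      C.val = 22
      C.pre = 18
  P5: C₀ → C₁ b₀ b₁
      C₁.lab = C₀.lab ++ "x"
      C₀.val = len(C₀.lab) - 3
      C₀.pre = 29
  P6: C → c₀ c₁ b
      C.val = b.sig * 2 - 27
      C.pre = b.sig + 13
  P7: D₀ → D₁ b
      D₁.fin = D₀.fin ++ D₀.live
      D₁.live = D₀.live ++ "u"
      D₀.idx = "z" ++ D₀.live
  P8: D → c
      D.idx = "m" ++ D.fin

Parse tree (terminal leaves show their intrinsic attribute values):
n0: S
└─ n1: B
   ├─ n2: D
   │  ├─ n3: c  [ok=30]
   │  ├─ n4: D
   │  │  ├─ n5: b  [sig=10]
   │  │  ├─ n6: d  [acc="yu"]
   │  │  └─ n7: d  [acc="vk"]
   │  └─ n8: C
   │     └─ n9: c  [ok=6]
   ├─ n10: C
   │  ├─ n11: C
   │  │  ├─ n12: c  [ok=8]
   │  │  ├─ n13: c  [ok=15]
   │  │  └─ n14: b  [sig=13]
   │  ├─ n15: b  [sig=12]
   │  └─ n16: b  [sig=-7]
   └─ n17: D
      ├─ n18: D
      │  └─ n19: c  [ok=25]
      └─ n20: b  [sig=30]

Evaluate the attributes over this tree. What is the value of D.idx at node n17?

"zwumyunrm"

1. n1.off = true  [true]
2. n2.fin = "wu"  ["wu"]
3. n2.live = "nr"  ["nr"]
4. n3.ok = 30  [terminal]
5. n4.fin = "wum"  [D₀.fin ++ "m"]
6. n4.live = "wum"  [D₀.fin ++ "m"]
7. n5.sig = 10  [terminal]
8. n6.acc = "yu"  [terminal]
9. n7.acc = "vk"  [terminal]
10. n4.idx = "wumyu"  [D.live ++ d₀.acc]
11. n8.lab = "wumyuwu"  [D₁.idx ++ D₀.fin]
12. n9.ok = 6  [terminal]
13. n8.val = 22  [22]
14. n8.pre = 18  [18]
15. n2.idx = "wumyunr"  [D₁.idx ++ D₀.live]
16. n10.lab = "wumyunr"  [if B.off then D₀.idx else "n"]
17. n11.lab = "wumyunrx"  [C₀.lab ++ "x"]
18. n12.ok = 8  [terminal]
19. n13.ok = 15  [terminal]
20. n14.sig = 13  [terminal]
21. n11.val = -1  [b.sig * 2 - 27]
22. n11.pre = 26  [b.sig + 13]
23. n15.sig = 12  [terminal]
24. n16.sig = -7  [terminal]
25. n10.val = 4  [len(C₀.lab) - 3]
26. n10.pre = 29  [29]
27. n17.fin = "xwumyunr"  ["x" ++ D₀.idx]
28. n17.live = "wumyunrm"  [D₀.idx ++ "m"]
29. n18.fin = "xwumyunrwumyunrm"  [D₀.fin ++ D₀.live]
30. n18.live = "wumyunrmu"  [D₀.live ++ "u"]
31. n19.ok = 25  [terminal]
32. n18.idx = "mxwumyunrwumyunrm"  ["m" ++ D.fin]
33. n20.sig = 30  [terminal]
34. n17.idx = "zwumyunrm"  ["z" ++ D₀.live]
35. n1.acc = 10  [C.pre - 19]
36. n0.val = true  [B.acc > 9]
37. n0.sig = 26  [B.acc + 16]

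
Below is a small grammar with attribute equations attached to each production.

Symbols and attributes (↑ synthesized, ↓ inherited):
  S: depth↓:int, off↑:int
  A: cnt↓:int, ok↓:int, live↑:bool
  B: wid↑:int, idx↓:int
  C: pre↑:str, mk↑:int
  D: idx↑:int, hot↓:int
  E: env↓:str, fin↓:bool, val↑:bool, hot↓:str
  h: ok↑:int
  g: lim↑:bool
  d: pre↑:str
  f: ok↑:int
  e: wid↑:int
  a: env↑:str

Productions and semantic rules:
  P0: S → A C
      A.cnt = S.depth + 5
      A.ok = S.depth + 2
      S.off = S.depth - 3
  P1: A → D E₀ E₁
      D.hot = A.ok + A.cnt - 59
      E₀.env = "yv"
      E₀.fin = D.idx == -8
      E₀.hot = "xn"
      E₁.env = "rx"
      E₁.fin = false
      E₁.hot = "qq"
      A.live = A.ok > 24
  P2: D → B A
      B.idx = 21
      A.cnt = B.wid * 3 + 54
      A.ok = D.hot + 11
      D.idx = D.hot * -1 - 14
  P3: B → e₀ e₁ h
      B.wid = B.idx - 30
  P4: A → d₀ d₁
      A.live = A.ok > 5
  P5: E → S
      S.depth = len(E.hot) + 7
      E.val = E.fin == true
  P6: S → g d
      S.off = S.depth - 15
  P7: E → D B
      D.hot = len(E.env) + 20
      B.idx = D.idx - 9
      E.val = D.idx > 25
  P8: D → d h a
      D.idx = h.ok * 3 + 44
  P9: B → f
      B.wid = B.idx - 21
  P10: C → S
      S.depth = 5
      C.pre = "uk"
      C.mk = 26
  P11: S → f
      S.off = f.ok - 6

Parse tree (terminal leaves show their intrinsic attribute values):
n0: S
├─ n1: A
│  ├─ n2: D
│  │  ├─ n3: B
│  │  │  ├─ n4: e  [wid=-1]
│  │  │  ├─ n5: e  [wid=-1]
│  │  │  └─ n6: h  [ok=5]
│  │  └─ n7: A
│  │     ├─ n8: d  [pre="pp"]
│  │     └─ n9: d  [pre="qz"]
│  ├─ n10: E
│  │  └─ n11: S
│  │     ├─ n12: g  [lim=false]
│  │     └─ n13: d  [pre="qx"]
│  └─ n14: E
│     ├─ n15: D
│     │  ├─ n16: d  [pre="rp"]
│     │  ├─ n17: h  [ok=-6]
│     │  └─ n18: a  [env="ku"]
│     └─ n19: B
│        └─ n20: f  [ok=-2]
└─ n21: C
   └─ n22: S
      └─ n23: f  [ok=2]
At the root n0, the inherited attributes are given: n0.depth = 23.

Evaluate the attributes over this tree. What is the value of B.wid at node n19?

-4

1. n0.depth = 23  [given at root]
2. n1.cnt = 28  [S.depth + 5]
3. n1.ok = 25  [S.depth + 2]
4. n2.hot = -6  [A.ok + A.cnt - 59]
5. n3.idx = 21  [21]
6. n4.wid = -1  [terminal]
7. n5.wid = -1  [terminal]
8. n6.ok = 5  [terminal]
9. n3.wid = -9  [B.idx - 30]
10. n7.cnt = 27  [B.wid * 3 + 54]
11. n7.ok = 5  [D.hot + 11]
12. n8.pre = "pp"  [terminal]
13. n9.pre = "qz"  [terminal]
14. n7.live = false  [A.ok > 5]
15. n2.idx = -8  [D.hot * -1 - 14]
16. n10.env = "yv"  ["yv"]
17. n10.fin = true  [D.idx == -8]
18. n10.hot = "xn"  ["xn"]
19. n11.depth = 9  [len(E.hot) + 7]
20. n12.lim = false  [terminal]
21. n13.pre = "qx"  [terminal]
22. n11.off = -6  [S.depth - 15]
23. n10.val = true  [E.fin == true]
24. n14.env = "rx"  ["rx"]
25. n14.fin = false  [false]
26. n14.hot = "qq"  ["qq"]
27. n15.hot = 22  [len(E.env) + 20]
28. n16.pre = "rp"  [terminal]
29. n17.ok = -6  [terminal]
30. n18.env = "ku"  [terminal]
31. n15.idx = 26  [h.ok * 3 + 44]
32. n19.idx = 17  [D.idx - 9]
33. n20.ok = -2  [terminal]
34. n19.wid = -4  [B.idx - 21]
35. n14.val = true  [D.idx > 25]
36. n1.live = true  [A.ok > 24]
37. n22.depth = 5  [5]
38. n23.ok = 2  [terminal]
39. n22.off = -4  [f.ok - 6]
40. n21.pre = "uk"  ["uk"]
41. n21.mk = 26  [26]
42. n0.off = 20  [S.depth - 3]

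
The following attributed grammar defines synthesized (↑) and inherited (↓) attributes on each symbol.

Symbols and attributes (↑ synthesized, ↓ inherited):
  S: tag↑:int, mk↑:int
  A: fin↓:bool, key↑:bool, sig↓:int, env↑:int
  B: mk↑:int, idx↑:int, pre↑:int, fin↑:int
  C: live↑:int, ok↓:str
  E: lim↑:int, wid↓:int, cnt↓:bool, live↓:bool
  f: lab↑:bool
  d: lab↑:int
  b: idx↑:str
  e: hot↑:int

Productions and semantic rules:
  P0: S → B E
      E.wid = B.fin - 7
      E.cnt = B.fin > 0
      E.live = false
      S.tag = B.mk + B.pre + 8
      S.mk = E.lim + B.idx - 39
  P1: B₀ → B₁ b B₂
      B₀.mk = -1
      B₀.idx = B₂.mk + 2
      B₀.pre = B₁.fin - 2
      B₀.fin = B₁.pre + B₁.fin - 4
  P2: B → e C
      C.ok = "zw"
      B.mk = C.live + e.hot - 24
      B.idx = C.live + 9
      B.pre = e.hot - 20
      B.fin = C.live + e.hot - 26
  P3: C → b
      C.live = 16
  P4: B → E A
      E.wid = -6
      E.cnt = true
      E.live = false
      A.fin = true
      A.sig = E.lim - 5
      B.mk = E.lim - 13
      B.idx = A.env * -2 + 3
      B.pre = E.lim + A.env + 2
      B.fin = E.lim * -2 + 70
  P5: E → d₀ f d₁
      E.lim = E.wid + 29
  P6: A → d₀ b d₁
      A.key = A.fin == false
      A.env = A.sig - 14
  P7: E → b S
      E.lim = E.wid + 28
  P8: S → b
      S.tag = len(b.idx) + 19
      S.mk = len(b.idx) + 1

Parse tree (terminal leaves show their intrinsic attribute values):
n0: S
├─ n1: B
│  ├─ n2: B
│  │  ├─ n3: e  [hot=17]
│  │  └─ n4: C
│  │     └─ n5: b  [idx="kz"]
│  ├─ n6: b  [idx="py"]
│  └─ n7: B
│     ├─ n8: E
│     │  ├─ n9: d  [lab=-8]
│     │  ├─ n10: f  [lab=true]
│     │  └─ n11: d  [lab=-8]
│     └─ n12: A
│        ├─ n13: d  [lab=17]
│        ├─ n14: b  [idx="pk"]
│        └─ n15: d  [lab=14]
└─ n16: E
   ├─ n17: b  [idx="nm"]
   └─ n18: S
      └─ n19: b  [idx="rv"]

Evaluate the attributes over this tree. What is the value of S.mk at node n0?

1. n3.hot = 17  [terminal]
2. n4.ok = "zw"  ["zw"]
3. n5.idx = "kz"  [terminal]
4. n4.live = 16  [16]
5. n2.mk = 9  [C.live + e.hot - 24]
6. n2.idx = 25  [C.live + 9]
7. n2.pre = -3  [e.hot - 20]
8. n2.fin = 7  [C.live + e.hot - 26]
9. n6.idx = "py"  [terminal]
10. n8.wid = -6  [-6]
11. n8.cnt = true  [true]
12. n8.live = false  [false]
13. n9.lab = -8  [terminal]
14. n10.lab = true  [terminal]
15. n11.lab = -8  [terminal]
16. n8.lim = 23  [E.wid + 29]
17. n12.fin = true  [true]
18. n12.sig = 18  [E.lim - 5]
19. n13.lab = 17  [terminal]
20. n14.idx = "pk"  [terminal]
21. n15.lab = 14  [terminal]
22. n12.key = false  [A.fin == false]
23. n12.env = 4  [A.sig - 14]
24. n7.mk = 10  [E.lim - 13]
25. n7.idx = -5  [A.env * -2 + 3]
26. n7.pre = 29  [E.lim + A.env + 2]
27. n7.fin = 24  [E.lim * -2 + 70]
28. n1.mk = -1  [-1]
29. n1.idx = 12  [B₂.mk + 2]
30. n1.pre = 5  [B₁.fin - 2]
31. n1.fin = 0  [B₁.pre + B₁.fin - 4]
32. n16.wid = -7  [B.fin - 7]
33. n16.cnt = false  [B.fin > 0]
34. n16.live = false  [false]
35. n17.idx = "nm"  [terminal]
36. n19.idx = "rv"  [terminal]
37. n18.tag = 21  [len(b.idx) + 19]
38. n18.mk = 3  [len(b.idx) + 1]
39. n16.lim = 21  [E.wid + 28]
40. n0.tag = 12  [B.mk + B.pre + 8]
41. n0.mk = -6  [E.lim + B.idx - 39]

-6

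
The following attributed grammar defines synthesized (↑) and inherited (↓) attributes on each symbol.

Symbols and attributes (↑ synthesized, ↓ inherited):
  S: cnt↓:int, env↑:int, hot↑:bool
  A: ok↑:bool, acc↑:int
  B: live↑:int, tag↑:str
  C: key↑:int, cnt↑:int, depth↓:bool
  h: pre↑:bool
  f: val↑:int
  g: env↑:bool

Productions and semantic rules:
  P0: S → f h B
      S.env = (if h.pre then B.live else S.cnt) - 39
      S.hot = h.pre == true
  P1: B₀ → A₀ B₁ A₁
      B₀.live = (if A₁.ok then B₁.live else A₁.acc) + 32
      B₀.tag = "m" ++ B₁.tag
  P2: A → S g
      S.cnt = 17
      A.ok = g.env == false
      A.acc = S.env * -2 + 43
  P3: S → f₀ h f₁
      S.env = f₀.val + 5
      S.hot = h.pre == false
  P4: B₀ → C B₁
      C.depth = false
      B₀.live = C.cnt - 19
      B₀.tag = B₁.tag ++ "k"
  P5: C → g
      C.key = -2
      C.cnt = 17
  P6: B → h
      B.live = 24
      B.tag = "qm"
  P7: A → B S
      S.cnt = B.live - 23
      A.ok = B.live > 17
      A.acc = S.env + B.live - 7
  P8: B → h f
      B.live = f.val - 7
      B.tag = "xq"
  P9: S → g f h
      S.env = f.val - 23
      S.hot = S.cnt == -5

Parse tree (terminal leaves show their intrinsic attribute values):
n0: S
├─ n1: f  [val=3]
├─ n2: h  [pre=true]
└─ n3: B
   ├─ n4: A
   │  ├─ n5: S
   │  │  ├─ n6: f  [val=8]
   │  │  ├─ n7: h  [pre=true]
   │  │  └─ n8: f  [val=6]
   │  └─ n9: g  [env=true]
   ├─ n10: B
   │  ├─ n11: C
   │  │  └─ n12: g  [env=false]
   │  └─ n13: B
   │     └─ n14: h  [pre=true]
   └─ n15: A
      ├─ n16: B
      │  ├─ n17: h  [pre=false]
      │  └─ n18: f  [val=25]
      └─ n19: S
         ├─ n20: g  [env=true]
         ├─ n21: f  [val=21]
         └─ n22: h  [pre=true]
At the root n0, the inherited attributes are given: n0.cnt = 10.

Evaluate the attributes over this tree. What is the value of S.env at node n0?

1. n0.cnt = 10  [given at root]
2. n1.val = 3  [terminal]
3. n2.pre = true  [terminal]
4. n5.cnt = 17  [17]
5. n6.val = 8  [terminal]
6. n7.pre = true  [terminal]
7. n8.val = 6  [terminal]
8. n5.env = 13  [f₀.val + 5]
9. n5.hot = false  [h.pre == false]
10. n9.env = true  [terminal]
11. n4.ok = false  [g.env == false]
12. n4.acc = 17  [S.env * -2 + 43]
13. n11.depth = false  [false]
14. n12.env = false  [terminal]
15. n11.key = -2  [-2]
16. n11.cnt = 17  [17]
17. n14.pre = true  [terminal]
18. n13.live = 24  [24]
19. n13.tag = "qm"  ["qm"]
20. n10.live = -2  [C.cnt - 19]
21. n10.tag = "qmk"  [B₁.tag ++ "k"]
22. n17.pre = false  [terminal]
23. n18.val = 25  [terminal]
24. n16.live = 18  [f.val - 7]
25. n16.tag = "xq"  ["xq"]
26. n19.cnt = -5  [B.live - 23]
27. n20.env = true  [terminal]
28. n21.val = 21  [terminal]
29. n22.pre = true  [terminal]
30. n19.env = -2  [f.val - 23]
31. n19.hot = true  [S.cnt == -5]
32. n15.ok = true  [B.live > 17]
33. n15.acc = 9  [S.env + B.live - 7]
34. n3.live = 30  [(if A₁.ok then B₁.live else A₁.acc) + 32]
35. n3.tag = "mqmk"  ["m" ++ B₁.tag]
36. n0.env = -9  [(if h.pre then B.live else S.cnt) - 39]
37. n0.hot = true  [h.pre == true]

-9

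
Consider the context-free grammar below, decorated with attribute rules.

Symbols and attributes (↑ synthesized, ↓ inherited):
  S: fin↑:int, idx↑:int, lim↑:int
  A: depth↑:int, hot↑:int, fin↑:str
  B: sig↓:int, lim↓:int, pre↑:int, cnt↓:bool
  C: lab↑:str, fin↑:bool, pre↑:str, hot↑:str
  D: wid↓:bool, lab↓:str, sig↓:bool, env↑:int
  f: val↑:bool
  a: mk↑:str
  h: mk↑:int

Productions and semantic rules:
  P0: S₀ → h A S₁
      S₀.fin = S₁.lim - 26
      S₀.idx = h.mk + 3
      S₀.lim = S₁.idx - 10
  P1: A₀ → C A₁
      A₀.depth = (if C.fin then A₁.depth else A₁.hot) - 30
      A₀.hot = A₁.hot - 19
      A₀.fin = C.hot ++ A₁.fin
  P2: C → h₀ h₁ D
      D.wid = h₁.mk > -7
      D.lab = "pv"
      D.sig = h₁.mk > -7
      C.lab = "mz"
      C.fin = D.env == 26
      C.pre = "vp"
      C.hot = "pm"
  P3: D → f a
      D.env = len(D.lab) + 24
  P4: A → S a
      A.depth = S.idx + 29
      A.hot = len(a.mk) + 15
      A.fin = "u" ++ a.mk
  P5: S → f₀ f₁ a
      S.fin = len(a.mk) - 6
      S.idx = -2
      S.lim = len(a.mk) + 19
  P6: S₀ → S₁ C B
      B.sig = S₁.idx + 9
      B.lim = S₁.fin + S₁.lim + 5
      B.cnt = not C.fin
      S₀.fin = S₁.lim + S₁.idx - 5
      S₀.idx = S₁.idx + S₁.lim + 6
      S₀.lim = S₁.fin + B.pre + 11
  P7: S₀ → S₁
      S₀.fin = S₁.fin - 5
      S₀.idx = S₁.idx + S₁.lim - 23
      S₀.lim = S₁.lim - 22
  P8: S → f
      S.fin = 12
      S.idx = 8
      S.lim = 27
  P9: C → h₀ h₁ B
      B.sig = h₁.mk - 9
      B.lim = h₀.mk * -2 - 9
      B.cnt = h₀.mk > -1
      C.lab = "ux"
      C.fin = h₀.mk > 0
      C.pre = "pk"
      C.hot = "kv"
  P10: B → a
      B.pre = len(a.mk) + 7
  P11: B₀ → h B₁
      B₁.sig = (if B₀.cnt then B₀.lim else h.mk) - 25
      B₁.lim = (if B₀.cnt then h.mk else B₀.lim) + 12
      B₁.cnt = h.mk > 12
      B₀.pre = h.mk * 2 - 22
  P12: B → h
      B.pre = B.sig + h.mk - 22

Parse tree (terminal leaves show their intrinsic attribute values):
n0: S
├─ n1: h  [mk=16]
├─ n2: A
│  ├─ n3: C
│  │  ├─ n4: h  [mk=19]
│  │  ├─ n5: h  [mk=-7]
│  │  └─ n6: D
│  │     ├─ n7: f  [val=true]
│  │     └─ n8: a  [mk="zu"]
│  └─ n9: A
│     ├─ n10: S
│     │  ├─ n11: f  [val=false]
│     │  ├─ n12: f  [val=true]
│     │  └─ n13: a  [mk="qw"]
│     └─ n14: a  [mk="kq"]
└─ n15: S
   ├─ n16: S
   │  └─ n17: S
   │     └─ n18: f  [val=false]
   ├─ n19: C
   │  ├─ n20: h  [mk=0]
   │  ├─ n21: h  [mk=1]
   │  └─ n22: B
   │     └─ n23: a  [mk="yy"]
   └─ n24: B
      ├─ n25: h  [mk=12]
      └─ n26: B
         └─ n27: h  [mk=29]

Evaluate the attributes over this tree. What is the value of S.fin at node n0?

1. n1.mk = 16  [terminal]
2. n4.mk = 19  [terminal]
3. n5.mk = -7  [terminal]
4. n6.wid = false  [h₁.mk > -7]
5. n6.lab = "pv"  ["pv"]
6. n6.sig = false  [h₁.mk > -7]
7. n7.val = true  [terminal]
8. n8.mk = "zu"  [terminal]
9. n6.env = 26  [len(D.lab) + 24]
10. n3.lab = "mz"  ["mz"]
11. n3.fin = true  [D.env == 26]
12. n3.pre = "vp"  ["vp"]
13. n3.hot = "pm"  ["pm"]
14. n11.val = false  [terminal]
15. n12.val = true  [terminal]
16. n13.mk = "qw"  [terminal]
17. n10.fin = -4  [len(a.mk) - 6]
18. n10.idx = -2  [-2]
19. n10.lim = 21  [len(a.mk) + 19]
20. n14.mk = "kq"  [terminal]
21. n9.depth = 27  [S.idx + 29]
22. n9.hot = 17  [len(a.mk) + 15]
23. n9.fin = "ukq"  ["u" ++ a.mk]
24. n2.depth = -3  [(if C.fin then A₁.depth else A₁.hot) - 30]
25. n2.hot = -2  [A₁.hot - 19]
26. n2.fin = "pmukq"  [C.hot ++ A₁.fin]
27. n18.val = false  [terminal]
28. n17.fin = 12  [12]
29. n17.idx = 8  [8]
30. n17.lim = 27  [27]
31. n16.fin = 7  [S₁.fin - 5]
32. n16.idx = 12  [S₁.idx + S₁.lim - 23]
33. n16.lim = 5  [S₁.lim - 22]
34. n20.mk = 0  [terminal]
35. n21.mk = 1  [terminal]
36. n22.sig = -8  [h₁.mk - 9]
37. n22.lim = -9  [h₀.mk * -2 - 9]
38. n22.cnt = true  [h₀.mk > -1]
39. n23.mk = "yy"  [terminal]
40. n22.pre = 9  [len(a.mk) + 7]
41. n19.lab = "ux"  ["ux"]
42. n19.fin = false  [h₀.mk > 0]
43. n19.pre = "pk"  ["pk"]
44. n19.hot = "kv"  ["kv"]
45. n24.sig = 21  [S₁.idx + 9]
46. n24.lim = 17  [S₁.fin + S₁.lim + 5]
47. n24.cnt = true  [not C.fin]
48. n25.mk = 12  [terminal]
49. n26.sig = -8  [(if B₀.cnt then B₀.lim else h.mk) - 25]
50. n26.lim = 24  [(if B₀.cnt then h.mk else B₀.lim) + 12]
51. n26.cnt = false  [h.mk > 12]
52. n27.mk = 29  [terminal]
53. n26.pre = -1  [B.sig + h.mk - 22]
54. n24.pre = 2  [h.mk * 2 - 22]
55. n15.fin = 12  [S₁.lim + S₁.idx - 5]
56. n15.idx = 23  [S₁.idx + S₁.lim + 6]
57. n15.lim = 20  [S₁.fin + B.pre + 11]
58. n0.fin = -6  [S₁.lim - 26]
59. n0.idx = 19  [h.mk + 3]
60. n0.lim = 13  [S₁.idx - 10]

-6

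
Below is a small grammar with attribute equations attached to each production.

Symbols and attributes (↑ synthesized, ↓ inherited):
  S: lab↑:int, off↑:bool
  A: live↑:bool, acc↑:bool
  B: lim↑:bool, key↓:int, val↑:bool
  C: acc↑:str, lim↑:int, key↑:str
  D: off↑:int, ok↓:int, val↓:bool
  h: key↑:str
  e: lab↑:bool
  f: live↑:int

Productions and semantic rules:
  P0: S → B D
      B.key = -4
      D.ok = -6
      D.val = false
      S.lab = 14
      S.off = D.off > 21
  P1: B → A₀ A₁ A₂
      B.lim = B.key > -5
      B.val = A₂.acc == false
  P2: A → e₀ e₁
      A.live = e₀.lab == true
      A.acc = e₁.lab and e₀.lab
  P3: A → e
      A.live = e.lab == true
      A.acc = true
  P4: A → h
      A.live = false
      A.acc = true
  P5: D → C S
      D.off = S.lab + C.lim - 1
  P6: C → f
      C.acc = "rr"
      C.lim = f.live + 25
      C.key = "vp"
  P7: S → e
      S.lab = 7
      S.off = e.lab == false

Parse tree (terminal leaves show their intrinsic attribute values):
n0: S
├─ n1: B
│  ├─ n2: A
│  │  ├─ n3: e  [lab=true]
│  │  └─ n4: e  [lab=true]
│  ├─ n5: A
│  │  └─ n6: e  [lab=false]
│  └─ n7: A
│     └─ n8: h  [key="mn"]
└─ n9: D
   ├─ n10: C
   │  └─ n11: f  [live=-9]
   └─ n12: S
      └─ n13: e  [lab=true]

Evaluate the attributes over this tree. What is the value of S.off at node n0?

1. n1.key = -4  [-4]
2. n3.lab = true  [terminal]
3. n4.lab = true  [terminal]
4. n2.live = true  [e₀.lab == true]
5. n2.acc = true  [e₁.lab and e₀.lab]
6. n6.lab = false  [terminal]
7. n5.live = false  [e.lab == true]
8. n5.acc = true  [true]
9. n8.key = "mn"  [terminal]
10. n7.live = false  [false]
11. n7.acc = true  [true]
12. n1.lim = true  [B.key > -5]
13. n1.val = false  [A₂.acc == false]
14. n9.ok = -6  [-6]
15. n9.val = false  [false]
16. n11.live = -9  [terminal]
17. n10.acc = "rr"  ["rr"]
18. n10.lim = 16  [f.live + 25]
19. n10.key = "vp"  ["vp"]
20. n13.lab = true  [terminal]
21. n12.lab = 7  [7]
22. n12.off = false  [e.lab == false]
23. n9.off = 22  [S.lab + C.lim - 1]
24. n0.lab = 14  [14]
25. n0.off = true  [D.off > 21]

true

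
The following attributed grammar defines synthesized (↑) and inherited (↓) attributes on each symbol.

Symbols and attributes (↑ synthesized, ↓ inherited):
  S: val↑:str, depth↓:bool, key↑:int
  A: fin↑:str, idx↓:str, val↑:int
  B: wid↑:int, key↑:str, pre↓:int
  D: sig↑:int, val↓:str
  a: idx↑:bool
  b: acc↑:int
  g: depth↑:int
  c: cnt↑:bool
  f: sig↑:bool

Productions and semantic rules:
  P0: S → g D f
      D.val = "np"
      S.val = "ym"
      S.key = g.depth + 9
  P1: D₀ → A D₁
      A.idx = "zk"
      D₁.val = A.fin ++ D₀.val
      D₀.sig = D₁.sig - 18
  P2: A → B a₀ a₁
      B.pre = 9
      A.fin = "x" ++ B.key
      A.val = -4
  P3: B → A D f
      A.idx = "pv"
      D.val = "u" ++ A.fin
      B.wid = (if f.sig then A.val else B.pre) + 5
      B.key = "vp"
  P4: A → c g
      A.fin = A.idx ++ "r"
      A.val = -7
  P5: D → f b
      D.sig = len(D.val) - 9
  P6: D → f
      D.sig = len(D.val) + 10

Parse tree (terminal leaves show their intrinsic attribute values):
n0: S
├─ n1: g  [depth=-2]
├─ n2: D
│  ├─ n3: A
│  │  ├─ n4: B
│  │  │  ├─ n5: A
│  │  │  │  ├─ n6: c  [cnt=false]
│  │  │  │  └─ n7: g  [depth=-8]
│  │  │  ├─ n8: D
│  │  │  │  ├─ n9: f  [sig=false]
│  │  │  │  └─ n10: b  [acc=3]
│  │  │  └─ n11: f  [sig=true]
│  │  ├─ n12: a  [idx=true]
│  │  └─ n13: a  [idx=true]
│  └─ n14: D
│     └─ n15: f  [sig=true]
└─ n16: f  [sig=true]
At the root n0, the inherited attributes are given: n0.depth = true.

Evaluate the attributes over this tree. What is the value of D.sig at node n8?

1. n0.depth = true  [given at root]
2. n1.depth = -2  [terminal]
3. n2.val = "np"  ["np"]
4. n3.idx = "zk"  ["zk"]
5. n4.pre = 9  [9]
6. n5.idx = "pv"  ["pv"]
7. n6.cnt = false  [terminal]
8. n7.depth = -8  [terminal]
9. n5.fin = "pvr"  [A.idx ++ "r"]
10. n5.val = -7  [-7]
11. n8.val = "upvr"  ["u" ++ A.fin]
12. n9.sig = false  [terminal]
13. n10.acc = 3  [terminal]
14. n8.sig = -5  [len(D.val) - 9]
15. n11.sig = true  [terminal]
16. n4.wid = -2  [(if f.sig then A.val else B.pre) + 5]
17. n4.key = "vp"  ["vp"]
18. n12.idx = true  [terminal]
19. n13.idx = true  [terminal]
20. n3.fin = "xvp"  ["x" ++ B.key]
21. n3.val = -4  [-4]
22. n14.val = "xvpnp"  [A.fin ++ D₀.val]
23. n15.sig = true  [terminal]
24. n14.sig = 15  [len(D.val) + 10]
25. n2.sig = -3  [D₁.sig - 18]
26. n16.sig = true  [terminal]
27. n0.val = "ym"  ["ym"]
28. n0.key = 7  [g.depth + 9]

-5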